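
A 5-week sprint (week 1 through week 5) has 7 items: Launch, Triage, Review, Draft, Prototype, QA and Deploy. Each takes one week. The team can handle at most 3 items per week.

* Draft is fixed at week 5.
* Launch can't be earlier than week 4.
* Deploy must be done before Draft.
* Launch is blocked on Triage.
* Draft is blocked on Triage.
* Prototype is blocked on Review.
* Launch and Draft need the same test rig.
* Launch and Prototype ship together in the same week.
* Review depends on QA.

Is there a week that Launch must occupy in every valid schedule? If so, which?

week 4

Launch's window is week 4–week 5.
Draft is fixed at week 5, and Launch can't share a week with Draft.
So Launch must be week 4.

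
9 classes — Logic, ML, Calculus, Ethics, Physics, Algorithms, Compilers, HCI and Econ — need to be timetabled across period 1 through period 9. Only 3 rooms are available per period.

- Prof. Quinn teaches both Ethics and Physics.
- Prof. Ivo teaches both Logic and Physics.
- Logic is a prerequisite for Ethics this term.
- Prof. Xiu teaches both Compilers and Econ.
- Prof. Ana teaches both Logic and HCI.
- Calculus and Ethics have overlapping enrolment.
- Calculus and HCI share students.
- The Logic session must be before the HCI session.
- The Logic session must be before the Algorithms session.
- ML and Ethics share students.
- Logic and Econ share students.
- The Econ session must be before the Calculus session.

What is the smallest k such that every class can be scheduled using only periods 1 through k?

The precedence chain requires at least 2 distinct periods.
With at most 3 per period and 9 classes, at least 3 periods are needed.
3 works (last occupied period: period 3): for example Logic -> period 1, Econ -> period 2, Compilers -> period 1, ML -> period 1, Algorithms -> period 3, HCI -> period 2, Physics -> period 3, Calculus -> period 3, Ethics -> period 2.

3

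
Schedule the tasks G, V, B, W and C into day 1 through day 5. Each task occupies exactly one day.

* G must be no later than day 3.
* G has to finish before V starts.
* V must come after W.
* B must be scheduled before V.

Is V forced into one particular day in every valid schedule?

No

V can be day 2 (e.g. G in day 1; C in day 1; B in day 1; V in day 2; W in day 1) or day 3 (e.g. B -> day 1, W -> day 1, G -> day 1, C -> day 1, V -> day 3).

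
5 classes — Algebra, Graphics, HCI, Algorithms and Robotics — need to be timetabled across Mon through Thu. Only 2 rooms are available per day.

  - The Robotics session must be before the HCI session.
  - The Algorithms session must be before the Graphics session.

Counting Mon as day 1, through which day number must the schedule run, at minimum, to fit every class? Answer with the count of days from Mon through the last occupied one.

3 days

The precedence chain requires at least 2 distinct days.
With at most 2 per day and 5 classes, at least 3 days are needed.
3 works (last occupied day: Wed): for example HCI -> Tue; Graphics -> Tue; Algorithms -> Mon; Algebra -> Wed; Robotics -> Mon.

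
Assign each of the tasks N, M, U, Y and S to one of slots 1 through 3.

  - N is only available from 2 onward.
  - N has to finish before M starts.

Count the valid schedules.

Splitting on U: it can be 1 (9), 2 (9), 3 (9). Listing each branch's schedules as (N, M, Y, S):
U=1: (2,3,1,1) (2,3,1,2) (2,3,1,3) (2,3,2,1) (2,3,2,2) (2,3,2,3) (2,3,3,1) (2,3,3,2) (2,3,3,3) — 9.
U=2: (2,3,1,1) (2,3,1,2) (2,3,1,3) (2,3,2,1) (2,3,2,2) (2,3,2,3) (2,3,3,1) (2,3,3,2) (2,3,3,3) — 9.
U=3: (2,3,1,1) (2,3,1,2) (2,3,1,3) (2,3,2,1) (2,3,2,2) (2,3,2,3) (2,3,3,1) (2,3,3,2) (2,3,3,3) — 9.
Summing: 9 + 9 + 9 = 27.

27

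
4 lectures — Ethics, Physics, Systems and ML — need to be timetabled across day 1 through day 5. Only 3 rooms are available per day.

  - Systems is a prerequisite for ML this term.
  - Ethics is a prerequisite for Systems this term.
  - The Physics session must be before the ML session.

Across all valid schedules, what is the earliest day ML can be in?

Precedence pushes ML to at least day 3.
ML at day 3 is achievable: Systems in day 2; Ethics in day 1; Physics in day 1; ML in day 3.

day 3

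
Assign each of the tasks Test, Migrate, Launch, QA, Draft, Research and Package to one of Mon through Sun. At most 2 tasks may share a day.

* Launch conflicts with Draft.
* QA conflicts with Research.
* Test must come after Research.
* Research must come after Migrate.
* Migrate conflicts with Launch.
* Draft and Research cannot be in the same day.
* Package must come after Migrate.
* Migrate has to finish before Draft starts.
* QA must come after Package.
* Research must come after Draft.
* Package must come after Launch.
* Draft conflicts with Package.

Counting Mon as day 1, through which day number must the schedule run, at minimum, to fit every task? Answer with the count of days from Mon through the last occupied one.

5 days

The precedence chain requires at least 4 distinct days.
With at most 2 per day and 7 tasks, at least 4 days are needed.
Could 4 days be enough, i.e. nothing placed later than Thu? No: Test must come after Research (at Mon or later) → {Tue, Wed, Thu}; Research must come before Test (at Thu or earlier) → {Mon, Tue, Wed}; QA must come after Package (at Mon or later) → {Tue, Wed, Thu}; Package must come before QA (at Thu or earlier) → {Mon, Tue, Wed}; Draft must come after Migrate (at Mon or later) → {Tue, Wed, Thu}; Migrate must come before Draft (at Thu or earlier) → {Mon, Tue, Wed}; Package must come after Migrate (at Mon or later) → {Tue, Wed}; Migrate must come before Package (at Wed or earlier) → {Mon, Tue}; Research must come after Migrate (at Mon or later) → {Tue, Wed}; Research must come after Draft (at Tue or later) → {Wed}; Draft must come before Research (at Wed or earlier) → {Tue}; Launch must come before Package (at Wed or earlier) → {Mon, Tue}; Launch can't share with Draft (Tue) → {Mon}; Migrate must come before Draft (at Tue or earlier) → {Mon}; Launch can't share with Migrate (Mon) → nothing is left.
So 4 days is not enough.
5 works (last occupied day: Fri): for example Launch in Wed, Migrate in Mon, Test in Thu, Research in Wed, Draft in Tue, Package in Thu, QA in Fri.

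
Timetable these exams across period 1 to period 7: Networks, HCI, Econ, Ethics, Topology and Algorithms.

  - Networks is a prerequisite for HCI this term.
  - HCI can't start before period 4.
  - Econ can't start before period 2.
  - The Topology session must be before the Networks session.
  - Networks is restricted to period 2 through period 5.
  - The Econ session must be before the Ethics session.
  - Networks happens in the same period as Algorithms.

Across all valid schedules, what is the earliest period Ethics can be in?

Precedence pushes Ethics to at least period 3.
Ethics at period 3 is achievable: Networks -> period 2; Ethics -> period 3; Algorithms -> period 2; Topology -> period 1; HCI -> period 4; Econ -> period 2.

period 3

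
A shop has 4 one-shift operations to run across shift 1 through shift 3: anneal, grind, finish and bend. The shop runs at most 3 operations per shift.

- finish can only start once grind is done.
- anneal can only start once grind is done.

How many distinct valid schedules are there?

Splitting on anneal: it can be shift 2 (6), shift 3 (9). Listing each branch's schedules as (grind, finish, bend) by shift number:
anneal=shift 2: (1,2,1) (1,2,2) (1,2,3) (1,3,1) (1,3,2) (1,3,3) — 6.
anneal=shift 3: (1,2,1) (1,2,2) (1,2,3) (1,3,1) (1,3,2) (1,3,3) (2,3,1) (2,3,2) (2,3,3) — 9.
Summing: 6 + 9 = 15.

15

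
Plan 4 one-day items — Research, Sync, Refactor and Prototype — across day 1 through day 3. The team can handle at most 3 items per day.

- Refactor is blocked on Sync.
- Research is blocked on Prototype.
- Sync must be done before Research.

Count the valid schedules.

Splitting on Research: it can be day 2 (2), day 3 (6). Listing each branch's schedules as (Sync, Refactor, Prototype) by day number:
Research=day 2: (1,2,1) (1,3,1) — 2.
Research=day 3: (1,2,1) (1,2,2) (1,3,1) (1,3,2) (2,3,1) (2,3,2) — 6.
Summing: 2 + 6 = 8.

8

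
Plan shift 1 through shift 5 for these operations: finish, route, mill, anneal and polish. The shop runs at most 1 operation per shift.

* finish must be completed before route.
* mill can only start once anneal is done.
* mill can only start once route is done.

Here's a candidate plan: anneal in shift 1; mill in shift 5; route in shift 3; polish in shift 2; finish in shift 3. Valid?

No — it violates: The shop runs at most 1 operation per shift

mill can only start once route is done — holds.
The shop runs at most 1 operation per shift — violated.
mill can only start once anneal is done — holds.
finish must be completed before route — violated.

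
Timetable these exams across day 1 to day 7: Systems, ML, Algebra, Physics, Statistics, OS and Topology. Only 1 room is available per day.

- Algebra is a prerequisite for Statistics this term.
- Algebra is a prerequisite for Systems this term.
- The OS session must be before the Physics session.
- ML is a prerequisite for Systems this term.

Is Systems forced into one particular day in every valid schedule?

Systems can be day 3 (e.g. ML=day 2; Statistics=day 6; Topology=day 7; Systems=day 3; Algebra=day 1; Physics=day 5; OS=day 4) or day 4 (e.g. Topology=day 7, ML=day 2, OS=day 3, Physics=day 5, Statistics=day 6, Systems=day 4, Algebra=day 1).

No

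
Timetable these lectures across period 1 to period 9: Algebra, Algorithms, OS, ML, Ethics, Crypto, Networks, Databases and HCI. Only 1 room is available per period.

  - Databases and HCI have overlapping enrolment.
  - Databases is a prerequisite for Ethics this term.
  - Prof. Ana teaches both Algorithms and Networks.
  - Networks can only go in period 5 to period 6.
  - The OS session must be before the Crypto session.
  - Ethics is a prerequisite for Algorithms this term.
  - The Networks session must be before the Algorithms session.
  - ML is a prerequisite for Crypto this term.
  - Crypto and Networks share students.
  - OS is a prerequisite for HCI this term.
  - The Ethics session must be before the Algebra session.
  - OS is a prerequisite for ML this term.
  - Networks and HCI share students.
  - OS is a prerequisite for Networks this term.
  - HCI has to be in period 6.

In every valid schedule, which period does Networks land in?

period 5

Networks's window is period 5–period 6.
HCI is fixed at period 6, and Networks can't share a period with HCI.
So Networks must be period 5.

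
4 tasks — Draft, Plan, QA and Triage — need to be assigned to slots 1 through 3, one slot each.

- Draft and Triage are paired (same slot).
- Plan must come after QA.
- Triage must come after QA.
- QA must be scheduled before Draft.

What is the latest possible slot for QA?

Downstream work caps QA at 2.
QA at 2 is achievable: Draft=3; Triage=3; QA=2; Plan=3.

2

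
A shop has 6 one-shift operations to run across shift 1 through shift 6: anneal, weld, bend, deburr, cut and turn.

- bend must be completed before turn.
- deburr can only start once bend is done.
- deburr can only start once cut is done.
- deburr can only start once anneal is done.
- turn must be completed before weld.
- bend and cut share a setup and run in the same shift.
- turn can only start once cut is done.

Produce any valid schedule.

weld=shift 3; bend=shift 1; cut=shift 1; anneal=shift 1; turn=shift 2; deburr=shift 2

Checking: cut(shift 1) before turn(shift 2); anneal(shift 1) before deburr(shift 2); bend(shift 1) before deburr(shift 2); cut(shift 1) before deburr(shift 2); turn(shift 2) before weld(shift 3); bend(shift 1) before turn(shift 2); bend = cut = shift 1.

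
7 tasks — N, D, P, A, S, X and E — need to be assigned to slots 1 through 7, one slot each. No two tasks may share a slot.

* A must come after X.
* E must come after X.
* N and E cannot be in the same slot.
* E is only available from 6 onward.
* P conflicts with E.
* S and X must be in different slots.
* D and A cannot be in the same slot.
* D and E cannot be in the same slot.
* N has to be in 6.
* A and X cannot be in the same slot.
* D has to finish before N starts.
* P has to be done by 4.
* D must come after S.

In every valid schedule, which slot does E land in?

E's window is 6–7.
N is fixed at 6, and E can't share a slot with N.
So E must be 7.

7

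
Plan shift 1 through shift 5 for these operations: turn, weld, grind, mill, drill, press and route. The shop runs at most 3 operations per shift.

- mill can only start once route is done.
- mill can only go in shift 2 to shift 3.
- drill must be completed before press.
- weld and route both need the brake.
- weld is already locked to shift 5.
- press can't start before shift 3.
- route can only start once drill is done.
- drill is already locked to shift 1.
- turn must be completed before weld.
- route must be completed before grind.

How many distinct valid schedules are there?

Splitting on turn: it can be shift 1 (9), shift 2 (9), shift 3 (8), shift 4 (9). Listing each branch's schedules as (weld, grind, mill, drill, press, route) by shift number:
turn=shift 1: (5,3,3,1,3,2) (5,3,3,1,4,2) (5,3,3,1,5,2) (5,4,3,1,3,2) (5,4,3,1,4,2) (5,4,3,1,5,2) (5,5,3,1,3,2) (5,5,3,1,4,2) (5,5,3,1,5,2) — 9.
turn=shift 2: (5,3,3,1,3,2) (5,3,3,1,4,2) (5,3,3,1,5,2) (5,4,3,1,3,2) (5,4,3,1,4,2) (5,4,3,1,5,2) (5,5,3,1,3,2) (5,5,3,1,4,2) (5,5,3,1,5,2) — 9.
turn=shift 3: (5,3,3,1,4,2) (5,3,3,1,5,2) (5,4,3,1,3,2) (5,4,3,1,4,2) (5,4,3,1,5,2) (5,5,3,1,3,2) (5,5,3,1,4,2) (5,5,3,1,5,2) — 8.
turn=shift 4: (5,3,3,1,3,2) (5,3,3,1,4,2) (5,3,3,1,5,2) (5,4,3,1,3,2) (5,4,3,1,4,2) (5,4,3,1,5,2) (5,5,3,1,3,2) (5,5,3,1,4,2) (5,5,3,1,5,2) — 9.
Summing: 9 + 9 + 8 + 9 = 35.

35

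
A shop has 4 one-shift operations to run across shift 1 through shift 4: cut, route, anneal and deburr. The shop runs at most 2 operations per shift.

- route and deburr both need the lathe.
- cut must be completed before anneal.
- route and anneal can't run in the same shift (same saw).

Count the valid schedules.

54

Splitting on cut: it can be shift 1 (27), shift 2 (18), shift 3 (9). Listing each branch's schedules as (route, anneal, deburr) by shift number:
cut=shift 1: (1,2,2) (1,2,3) (1,2,4) (1,3,2) (1,3,3) (1,3,4) (1,4,2) (1,4,3) (1,4,4) (2,3,1) (2,3,3) (2,3,4) (2,4,1) (2,4,3) (2,4,4) (3,2,1) (3,2,2) (3,2,4) (3,4,1) (3,4,2) (3,4,4) (4,2,1) (4,2,2) (4,2,3) (4,3,1) (4,3,2) (4,3,3) — 27.
cut=shift 2: (1,3,2) (1,3,3) (1,3,4) (1,4,2) (1,4,3) (1,4,4) (2,3,1) (2,3,3) (2,3,4) (2,4,1) (2,4,3) (2,4,4) (3,4,1) (3,4,2) (3,4,4) (4,3,1) (4,3,2) (4,3,3) — 18.
cut=shift 3: (1,4,2) (1,4,3) (1,4,4) (2,4,1) (2,4,3) (2,4,4) (3,4,1) (3,4,2) (3,4,4) — 9.
Summing: 27 + 18 + 9 = 54.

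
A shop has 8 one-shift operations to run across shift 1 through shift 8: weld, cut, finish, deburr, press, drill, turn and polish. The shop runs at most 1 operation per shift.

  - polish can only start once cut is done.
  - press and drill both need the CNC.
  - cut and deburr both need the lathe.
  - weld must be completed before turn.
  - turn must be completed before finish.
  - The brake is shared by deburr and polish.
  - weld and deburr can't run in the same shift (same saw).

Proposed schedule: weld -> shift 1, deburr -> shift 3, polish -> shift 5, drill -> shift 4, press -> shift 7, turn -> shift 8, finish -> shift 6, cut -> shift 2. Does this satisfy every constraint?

weld must be completed before turn — holds.
polish can only start once cut is done — holds.
cut and deburr both need the lathe — holds.
The brake is shared by deburr and polish — holds.
The shop runs at most 1 operation per shift — holds.
weld and deburr can't run in the same shift (same saw) — holds.
turn must be completed before finish — violated.
press and drill both need the CNC — holds.

No. turn must be completed before finish is not satisfied.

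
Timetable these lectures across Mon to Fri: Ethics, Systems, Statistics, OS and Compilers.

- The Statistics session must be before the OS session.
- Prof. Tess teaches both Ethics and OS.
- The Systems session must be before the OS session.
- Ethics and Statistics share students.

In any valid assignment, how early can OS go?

Tue

Precedence pushes OS to at least Tue.
OS at Tue is achievable: Compilers=Mon; Systems=Mon; OS=Tue; Ethics=Wed; Statistics=Mon.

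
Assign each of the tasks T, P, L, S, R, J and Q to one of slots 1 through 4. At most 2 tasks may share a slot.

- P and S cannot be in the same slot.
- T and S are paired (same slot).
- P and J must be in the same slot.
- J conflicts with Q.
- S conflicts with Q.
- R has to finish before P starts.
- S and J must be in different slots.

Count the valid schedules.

Splitting on T: it can be 1 (9), 2 (9), 3 (9), 4 (9). Listing each branch's schedules as (P, L, S, R, J, Q):
T=1: (3,2,1,2,3,4) (3,4,1,2,3,2) (3,4,1,2,3,4) (4,2,1,2,4,3) (4,2,1,3,4,2) (4,2,1,3,4,3) (4,3,1,2,4,2) (4,3,1,2,4,3) (4,3,1,3,4,2) — 9.
T=2: (3,1,2,1,3,4) (3,4,2,1,3,1) (3,4,2,1,3,4) (4,1,2,1,4,3) (4,1,2,3,4,1) (4,1,2,3,4,3) (4,3,2,1,4,1) (4,3,2,1,4,3) (4,3,2,3,4,1) — 9.
T=3: (2,1,3,1,2,4) (2,4,3,1,2,1) (2,4,3,1,2,4) (4,1,3,1,4,2) (4,1,3,2,4,1) (4,1,3,2,4,2) (4,2,3,1,4,1) (4,2,3,1,4,2) (4,2,3,2,4,1) — 9.
T=4: (2,1,4,1,2,3) (2,3,4,1,2,1) (2,3,4,1,2,3) (3,1,4,1,3,2) (3,1,4,2,3,1) (3,1,4,2,3,2) (3,2,4,1,3,1) (3,2,4,1,3,2) (3,2,4,2,3,1) — 9.
Summing: 9 + 9 + 9 + 9 = 36.

36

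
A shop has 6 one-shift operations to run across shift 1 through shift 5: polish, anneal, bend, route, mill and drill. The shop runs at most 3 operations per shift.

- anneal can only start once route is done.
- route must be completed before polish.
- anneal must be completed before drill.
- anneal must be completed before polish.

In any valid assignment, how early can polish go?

shift 3

Precedence pushes polish to at least shift 3.
polish at shift 3 is achievable: mill=shift 1; polish=shift 3; route=shift 1; anneal=shift 2; drill=shift 3; bend=shift 1.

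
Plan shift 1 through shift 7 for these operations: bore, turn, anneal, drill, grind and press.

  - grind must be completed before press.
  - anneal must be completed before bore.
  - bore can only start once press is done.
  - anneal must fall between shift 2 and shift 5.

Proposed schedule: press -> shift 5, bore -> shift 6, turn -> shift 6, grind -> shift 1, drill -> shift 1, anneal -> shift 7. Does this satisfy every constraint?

anneal must be completed before bore — violated.
anneal must fall between shift 2 and shift 5 — violated.
bore can only start once press is done — holds.
grind must be completed before press — holds.

No — it violates: anneal must fall between shift 2 and shift 5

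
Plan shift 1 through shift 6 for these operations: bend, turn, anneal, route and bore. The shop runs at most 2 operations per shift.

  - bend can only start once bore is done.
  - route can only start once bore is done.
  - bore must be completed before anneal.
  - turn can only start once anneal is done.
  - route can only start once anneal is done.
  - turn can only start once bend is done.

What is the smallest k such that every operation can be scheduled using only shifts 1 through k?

3 shifts

The precedence chain requires at least 3 distinct shifts.
With at most 2 per shift and 5 operations, at least 3 shifts are needed.
3 works (last occupied shift: shift 3): for example bore in shift 1; anneal in shift 2; bend in shift 2; route in shift 3; turn in shift 3.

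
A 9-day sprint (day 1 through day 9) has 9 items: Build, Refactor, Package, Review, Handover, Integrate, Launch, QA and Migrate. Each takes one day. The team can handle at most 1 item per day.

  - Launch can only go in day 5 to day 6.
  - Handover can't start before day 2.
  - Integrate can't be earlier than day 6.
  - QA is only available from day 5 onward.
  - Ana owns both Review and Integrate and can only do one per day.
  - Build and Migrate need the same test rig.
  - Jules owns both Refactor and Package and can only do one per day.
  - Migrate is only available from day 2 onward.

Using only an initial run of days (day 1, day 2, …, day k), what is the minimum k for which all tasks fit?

9 days

With at most 1 per day and 9 tasks, at least 9 days are needed.
Integrate can't be placed before day 6, so the schedule must run through at least day 6.
9 works (last occupied day: day 9): for example Refactor=day 4; Package=day 8; Migrate=day 3; Review=day 9; QA=day 7; Handover=day 2; Integrate=day 6; Launch=day 5; Build=day 1.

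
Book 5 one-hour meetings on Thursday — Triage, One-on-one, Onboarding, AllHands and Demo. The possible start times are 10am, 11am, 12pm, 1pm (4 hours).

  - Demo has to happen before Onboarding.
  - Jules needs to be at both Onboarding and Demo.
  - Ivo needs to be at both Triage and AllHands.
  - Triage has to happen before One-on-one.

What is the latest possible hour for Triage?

12pm

Downstream work caps Triage at 12pm.
Triage at 12pm is achievable: Triage -> 12pm; Demo -> 10am; AllHands -> 10am; One-on-one -> 1pm; Onboarding -> 11am.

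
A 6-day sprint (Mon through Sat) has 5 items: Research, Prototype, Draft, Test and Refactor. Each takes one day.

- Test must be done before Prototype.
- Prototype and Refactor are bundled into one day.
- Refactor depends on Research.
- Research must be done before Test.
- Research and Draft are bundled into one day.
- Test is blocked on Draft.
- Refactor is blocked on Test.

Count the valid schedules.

20

Splitting on Research: it can be Mon (10), Tue (6), Wed (3), Thu (1). Listing each branch's schedules as (Prototype, Draft, Test, Refactor):
Research=Mon: (Wed,Mon,Tue,Wed) (Thu,Mon,Tue,Thu) (Thu,Mon,Wed,Thu) (Fri,Mon,Tue,Fri) (Fri,Mon,Wed,Fri) (Fri,Mon,Thu,Fri) (Sat,Mon,Tue,Sat) (Sat,Mon,Wed,Sat) (Sat,Mon,Thu,Sat) (Sat,Mon,Fri,Sat) — 10.
Research=Tue: (Thu,Tue,Wed,Thu) (Fri,Tue,Wed,Fri) (Fri,Tue,Thu,Fri) (Sat,Tue,Wed,Sat) (Sat,Tue,Thu,Sat) (Sat,Tue,Fri,Sat) — 6.
Research=Wed: (Fri,Wed,Thu,Fri) (Sat,Wed,Thu,Sat) (Sat,Wed,Fri,Sat) — 3.
Research=Thu: (Sat,Thu,Fri,Sat) — 1.
Summing: 10 + 6 + 3 + 1 = 20.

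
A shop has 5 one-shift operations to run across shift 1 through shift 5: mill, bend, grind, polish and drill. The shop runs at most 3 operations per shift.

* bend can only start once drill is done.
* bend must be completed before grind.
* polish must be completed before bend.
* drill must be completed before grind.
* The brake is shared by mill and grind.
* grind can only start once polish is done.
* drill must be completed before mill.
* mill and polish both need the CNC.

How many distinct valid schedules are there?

Splitting on mill: it can be shift 2 (7), shift 3 (14), shift 4 (15), shift 5 (6). Listing each branch's schedules as (bend, grind, polish, drill) by shift number:
mill=shift 2: (2,3,1,1) (2,4,1,1) (2,5,1,1) (3,4,1,1) (3,5,1,1) (4,5,1,1) (4,5,3,1) — 7.
mill=shift 3: (2,4,1,1) (2,5,1,1) (3,4,1,1) (3,4,1,2) (3,4,2,1) (3,4,2,2) (3,5,1,1) (3,5,1,2) (3,5,2,1) (3,5,2,2) (4,5,1,1) (4,5,1,2) (4,5,2,1) (4,5,2,2) — 14.
mill=shift 4: (2,3,1,1) (2,5,1,1) (3,5,1,1) (3,5,1,2) (3,5,2,1) (3,5,2,2) (4,5,1,1) (4,5,1,2) (4,5,1,3) (4,5,2,1) (4,5,2,2) (4,5,2,3) (4,5,3,1) (4,5,3,2) (4,5,3,3) — 15.
mill=shift 5: (2,3,1,1) (2,4,1,1) (3,4,1,1) (3,4,1,2) (3,4,2,1) (3,4,2,2) — 6.
Summing: 7 + 14 + 15 + 6 = 42.

42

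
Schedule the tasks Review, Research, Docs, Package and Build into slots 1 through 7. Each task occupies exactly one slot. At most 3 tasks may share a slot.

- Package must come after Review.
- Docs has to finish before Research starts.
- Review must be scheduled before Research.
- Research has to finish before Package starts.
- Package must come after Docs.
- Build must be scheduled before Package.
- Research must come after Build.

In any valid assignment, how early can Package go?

Precedence pushes Package to at least 3.
Package at 3 is achievable: Docs=1, Package=3, Review=1, Build=1, Research=2.

3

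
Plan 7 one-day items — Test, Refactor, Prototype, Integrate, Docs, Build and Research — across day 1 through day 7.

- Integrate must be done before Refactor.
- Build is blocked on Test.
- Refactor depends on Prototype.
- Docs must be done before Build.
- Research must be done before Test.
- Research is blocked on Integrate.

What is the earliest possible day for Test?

Precedence pushes Test to at least day 3; downstream work caps Test at day 6.
Test at day 3 is achievable: Research=day 2, Prototype=day 1, Integrate=day 1, Refactor=day 2, Test=day 3, Docs=day 1, Build=day 4.

day 3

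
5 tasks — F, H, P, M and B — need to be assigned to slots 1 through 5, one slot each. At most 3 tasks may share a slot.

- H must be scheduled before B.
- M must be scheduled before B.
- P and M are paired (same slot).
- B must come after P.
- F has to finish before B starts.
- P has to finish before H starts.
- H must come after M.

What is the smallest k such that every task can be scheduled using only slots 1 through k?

3

The precedence chain requires at least 3 distinct slots.
With at most 3 per slot and 5 tasks, at least 2 slots are needed.
3 works (last occupied slot: 3): for example B in 3, F in 1, M in 1, P in 1, H in 2.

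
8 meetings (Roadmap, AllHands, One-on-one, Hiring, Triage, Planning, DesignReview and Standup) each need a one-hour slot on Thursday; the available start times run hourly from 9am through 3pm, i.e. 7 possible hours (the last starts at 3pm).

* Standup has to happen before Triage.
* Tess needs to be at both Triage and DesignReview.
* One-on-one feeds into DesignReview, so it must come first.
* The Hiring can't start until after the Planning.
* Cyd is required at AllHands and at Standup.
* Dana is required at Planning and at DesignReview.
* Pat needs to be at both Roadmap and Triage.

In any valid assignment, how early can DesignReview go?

10am

Precedence pushes DesignReview to at least 10am.
DesignReview at 10am is achievable: Roadmap=9am; Planning=9am; Hiring=10am; DesignReview=10am; One-on-one=9am; AllHands=10am; Standup=9am; Triage=11am.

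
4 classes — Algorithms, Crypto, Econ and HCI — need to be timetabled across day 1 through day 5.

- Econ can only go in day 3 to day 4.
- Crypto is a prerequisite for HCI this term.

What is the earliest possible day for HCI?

Precedence pushes HCI to at least day 2.
HCI at day 2 is achievable: Econ in day 3, Crypto in day 1, Algorithms in day 1, HCI in day 2.

day 2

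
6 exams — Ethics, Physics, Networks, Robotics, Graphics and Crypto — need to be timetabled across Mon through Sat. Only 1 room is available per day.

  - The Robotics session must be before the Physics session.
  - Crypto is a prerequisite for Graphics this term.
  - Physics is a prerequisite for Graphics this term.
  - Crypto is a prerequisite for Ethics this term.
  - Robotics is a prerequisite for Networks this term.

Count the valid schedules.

40

Splitting on Ethics: it can be Tue (3), Wed (6), Thu (9), Fri (11), Sat (11). Listing each branch's schedules as (Physics, Networks, Robotics, Graphics, Crypto):
Ethics=Tue: (Thu,Fri,Wed,Sat,Mon) (Thu,Sat,Wed,Fri,Mon) (Fri,Thu,Wed,Sat,Mon) — 3.
Ethics=Wed: (Thu,Fri,Mon,Sat,Tue) (Thu,Fri,Tue,Sat,Mon) (Thu,Sat,Mon,Fri,Tue) (Thu,Sat,Tue,Fri,Mon) (Fri,Thu,Mon,Sat,Tue) (Fri,Thu,Tue,Sat,Mon) — 6.
Ethics=Thu: (Tue,Fri,Mon,Sat,Wed) (Tue,Sat,Mon,Fri,Wed) (Wed,Fri,Mon,Sat,Tue) (Wed,Fri,Tue,Sat,Mon) (Wed,Sat,Mon,Fri,Tue) (Wed,Sat,Tue,Fri,Mon) (Fri,Tue,Mon,Sat,Wed) (Fri,Wed,Mon,Sat,Tue) (Fri,Wed,Tue,Sat,Mon) — 9.
Ethics=Fri: (Tue,Wed,Mon,Sat,Thu) (Tue,Thu,Mon,Sat,Wed) (Tue,Sat,Mon,Thu,Wed) (Wed,Tue,Mon,Sat,Thu) (Wed,Thu,Mon,Sat,Tue) (Wed,Thu,Tue,Sat,Mon) (Wed,Sat,Mon,Thu,Tue) (Wed,Sat,Tue,Thu,Mon) (Thu,Tue,Mon,Sat,Wed) (Thu,Wed,Mon,Sat,Tue) (Thu,Wed,Tue,Sat,Mon) — 11.
Ethics=Sat: (Tue,Wed,Mon,Fri,Thu) (Tue,Thu,Mon,Fri,Wed) (Tue,Fri,Mon,Thu,Wed) (Wed,Tue,Mon,Fri,Thu) (Wed,Thu,Mon,Fri,Tue) (Wed,Thu,Tue,Fri,Mon) (Wed,Fri,Mon,Thu,Tue) (Wed,Fri,Tue,Thu,Mon) (Thu,Tue,Mon,Fri,Wed) (Thu,Wed,Mon,Fri,Tue) (Thu,Wed,Tue,Fri,Mon) — 11.
Summing: 3 + 6 + 9 + 11 + 11 = 40.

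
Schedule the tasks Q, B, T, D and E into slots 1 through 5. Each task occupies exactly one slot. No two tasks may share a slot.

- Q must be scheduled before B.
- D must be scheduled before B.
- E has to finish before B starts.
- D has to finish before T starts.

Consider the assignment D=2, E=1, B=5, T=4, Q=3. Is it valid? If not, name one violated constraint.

Valid

No two tasks may share a slot — holds.
E has to finish before B starts — holds.
D must be scheduled before B — holds.
Q must be scheduled before B — holds.
D has to finish before T starts — holds.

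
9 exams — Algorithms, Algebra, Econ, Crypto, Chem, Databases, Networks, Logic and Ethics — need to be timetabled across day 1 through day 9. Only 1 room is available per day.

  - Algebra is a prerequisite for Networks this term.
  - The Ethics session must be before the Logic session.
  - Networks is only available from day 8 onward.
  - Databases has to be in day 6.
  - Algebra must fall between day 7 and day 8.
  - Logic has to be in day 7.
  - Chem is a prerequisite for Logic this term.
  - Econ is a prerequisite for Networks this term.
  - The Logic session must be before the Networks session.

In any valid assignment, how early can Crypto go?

day 1

Crypto at day 1 is achievable: Crypto in day 1, Databases in day 6, Econ in day 2, Algebra in day 8, Networks in day 9, Ethics in day 4, Logic in day 7, Algorithms in day 5, Chem in day 3.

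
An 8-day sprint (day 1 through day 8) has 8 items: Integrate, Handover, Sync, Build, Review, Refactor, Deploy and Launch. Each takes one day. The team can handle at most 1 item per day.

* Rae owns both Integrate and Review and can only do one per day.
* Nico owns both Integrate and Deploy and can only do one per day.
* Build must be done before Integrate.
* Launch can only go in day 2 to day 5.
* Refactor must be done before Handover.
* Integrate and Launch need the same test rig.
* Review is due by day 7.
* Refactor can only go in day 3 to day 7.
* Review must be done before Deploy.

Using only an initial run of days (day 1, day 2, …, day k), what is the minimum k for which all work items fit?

8 days

The precedence chain requires at least 2 distinct days.
With at most 1 per day and 8 work items, at least 8 days are needed.
Propagating the time windows through the other constraints, Handover can't land before day 4, so the schedule must run through at least day 4.
8 works (last occupied day: day 8): for example Build in day 4; Sync in day 8; Integrate in day 5; Refactor in day 3; Launch in day 2; Deploy in day 7; Review in day 1; Handover in day 6.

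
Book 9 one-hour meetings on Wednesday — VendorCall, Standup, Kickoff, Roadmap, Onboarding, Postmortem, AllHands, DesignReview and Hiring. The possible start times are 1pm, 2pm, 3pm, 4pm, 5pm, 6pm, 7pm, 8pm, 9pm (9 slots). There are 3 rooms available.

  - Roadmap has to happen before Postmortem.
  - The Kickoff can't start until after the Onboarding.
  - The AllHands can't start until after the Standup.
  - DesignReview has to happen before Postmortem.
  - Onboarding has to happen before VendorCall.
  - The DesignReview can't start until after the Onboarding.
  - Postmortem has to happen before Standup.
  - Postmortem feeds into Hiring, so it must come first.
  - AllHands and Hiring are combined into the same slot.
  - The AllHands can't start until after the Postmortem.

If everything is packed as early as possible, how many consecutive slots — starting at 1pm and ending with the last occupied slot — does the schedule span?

The precedence chain requires at least 5 distinct slots.
With at most 3 per slot and 9 meetings, at least 3 slots are needed.
5 works (last occupied slot: 5pm): for example AllHands=5pm; Kickoff=2pm; Roadmap=1pm; Hiring=5pm; DesignReview=2pm; Standup=4pm; Onboarding=1pm; VendorCall=2pm; Postmortem=3pm.

5 slots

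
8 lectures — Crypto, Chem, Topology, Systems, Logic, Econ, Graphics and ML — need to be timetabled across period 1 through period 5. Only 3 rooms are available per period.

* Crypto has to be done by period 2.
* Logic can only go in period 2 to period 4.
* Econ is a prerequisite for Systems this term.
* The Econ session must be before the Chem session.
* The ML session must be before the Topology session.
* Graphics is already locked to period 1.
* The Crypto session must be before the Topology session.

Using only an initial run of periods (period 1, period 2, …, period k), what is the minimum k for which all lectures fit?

3 periods

The precedence chain requires at least 2 distinct periods.
With at most 3 per period and 8 lectures, at least 3 periods are needed.
3 works (last occupied period: period 3): for example Graphics=period 1; Chem=period 3; Systems=period 3; ML=period 1; Topology=period 2; Econ=period 2; Crypto=period 1; Logic=period 2.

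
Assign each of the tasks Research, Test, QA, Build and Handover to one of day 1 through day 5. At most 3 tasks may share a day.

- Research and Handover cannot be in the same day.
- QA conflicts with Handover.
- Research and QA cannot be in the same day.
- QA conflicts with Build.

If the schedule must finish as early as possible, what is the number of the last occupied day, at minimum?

3

With at most 3 per day and 5 tasks, at least 2 days are needed.
Could 2 days be enough, i.e. nothing placed later than day 2? No: Research, QA and Handover must all be in different days (Research/QA can't share; Research/Handover can't share; QA/Handover can't share), but only 2 days are available: 3 tasks can't fit in 2 distinct days.
So 2 days is not enough.
3 works (last occupied day: day 3): for example Build in day 1, Test in day 1, Research in day 1, Handover in day 3, QA in day 2.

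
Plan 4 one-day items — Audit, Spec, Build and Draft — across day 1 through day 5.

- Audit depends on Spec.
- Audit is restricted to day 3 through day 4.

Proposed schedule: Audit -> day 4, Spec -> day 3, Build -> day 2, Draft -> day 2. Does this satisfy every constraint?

Audit depends on Spec — holds.
Audit is restricted to day 3 through day 4 — holds.

Yes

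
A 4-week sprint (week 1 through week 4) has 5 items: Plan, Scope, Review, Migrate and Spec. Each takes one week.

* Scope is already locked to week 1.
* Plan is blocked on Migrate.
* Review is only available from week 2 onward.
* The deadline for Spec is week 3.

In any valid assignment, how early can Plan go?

week 2

Precedence pushes Plan to at least week 2.
Plan at week 2 is achievable: Scope -> week 1; Spec -> week 1; Plan -> week 2; Review -> week 2; Migrate -> week 1.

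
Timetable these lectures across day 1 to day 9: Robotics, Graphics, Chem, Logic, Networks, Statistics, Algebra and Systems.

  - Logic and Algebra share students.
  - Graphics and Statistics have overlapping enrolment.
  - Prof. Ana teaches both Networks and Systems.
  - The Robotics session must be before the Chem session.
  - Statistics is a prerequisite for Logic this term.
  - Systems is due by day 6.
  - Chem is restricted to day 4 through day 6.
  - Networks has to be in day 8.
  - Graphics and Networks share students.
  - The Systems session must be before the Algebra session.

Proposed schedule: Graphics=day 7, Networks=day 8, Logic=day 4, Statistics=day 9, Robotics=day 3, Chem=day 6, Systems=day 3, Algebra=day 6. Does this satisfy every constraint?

No. Statistics is a prerequisite for Logic this term is not satisfied.

Logic and Algebra share students — holds.
The Robotics session must be before the Chem session — holds.
Graphics and Statistics have overlapping enrolment — holds.
Prof. Ana teaches both Networks and Systems — holds.
The Systems session must be before the Algebra session — holds.
Systems is due by day 6 — holds.
Statistics is a prerequisite for Logic this term — violated.
Networks has to be in day 8 — holds.
Chem is restricted to day 4 through day 6 — holds.
Graphics and Networks share students — holds.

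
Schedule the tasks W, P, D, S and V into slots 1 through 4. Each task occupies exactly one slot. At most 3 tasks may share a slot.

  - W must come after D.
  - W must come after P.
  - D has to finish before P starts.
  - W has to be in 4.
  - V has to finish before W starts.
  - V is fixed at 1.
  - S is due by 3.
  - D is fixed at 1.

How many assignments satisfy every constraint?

6

Splitting on P: it can be 2 (3), 3 (3). Listing each branch's schedules as (W, D, S, V):
P=2: (4,1,1,1) (4,1,2,1) (4,1,3,1) — 3.
P=3: (4,1,1,1) (4,1,2,1) (4,1,3,1) — 3.
Summing: 3 + 3 = 6.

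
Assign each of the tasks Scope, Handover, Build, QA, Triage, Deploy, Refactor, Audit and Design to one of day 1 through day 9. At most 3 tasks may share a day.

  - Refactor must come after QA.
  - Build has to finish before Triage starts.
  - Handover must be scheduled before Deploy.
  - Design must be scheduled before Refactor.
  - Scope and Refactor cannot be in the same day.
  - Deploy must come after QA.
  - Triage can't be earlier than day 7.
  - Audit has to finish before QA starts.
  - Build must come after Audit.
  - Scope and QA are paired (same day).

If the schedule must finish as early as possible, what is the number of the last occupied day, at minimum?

day 7

The precedence chain requires at least 3 distinct days.
With at most 3 per day and 9 tasks, at least 3 days are needed.
Triage can't be placed before day 7, so the schedule must run through at least day 7.
7 works (last occupied day: day 7): for example Audit=day 1, Refactor=day 3, Build=day 2, Scope=day 2, Triage=day 7, Deploy=day 3, Handover=day 1, Design=day 1, QA=day 2.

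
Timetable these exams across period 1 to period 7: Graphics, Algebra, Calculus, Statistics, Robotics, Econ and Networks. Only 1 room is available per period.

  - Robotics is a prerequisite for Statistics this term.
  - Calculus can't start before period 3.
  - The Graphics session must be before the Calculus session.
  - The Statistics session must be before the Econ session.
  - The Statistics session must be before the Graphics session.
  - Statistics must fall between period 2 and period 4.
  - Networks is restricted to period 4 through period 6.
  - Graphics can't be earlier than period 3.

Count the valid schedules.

54

Splitting on Graphics: it can be period 3 (18), period 4 (16), period 5 (12), period 6 (8). Listing each branch's schedules as (Algebra, Calculus, Statistics, Robotics, Econ, Networks) by period number:
Graphics=period 3: (4,5,2,1,7,6) (4,6,2,1,7,5) (4,7,2,1,5,6) (4,7,2,1,6,5) (5,4,2,1,7,6) (5,6,2,1,7,4) (5,7,2,1,4,6) (5,7,2,1,6,4) (6,4,2,1,7,5) (6,5,2,1,7,4) (6,7,2,1,4,5) (6,7,2,1,5,4) (7,4,2,1,5,6) (7,4,2,1,6,5) (7,5,2,1,4,6) (7,5,2,1,6,4) (7,6,2,1,4,5) (7,6,2,1,5,4) — 18.
Graphics=period 4: (1,5,3,2,7,6) (1,6,3,2,7,5) (1,7,3,2,5,6) (1,7,3,2,6,5) (2,5,3,1,7,6) (2,6,3,1,7,5) (2,7,3,1,5,6) (2,7,3,1,6,5) (3,5,2,1,7,6) (3,6,2,1,7,5) (3,7,2,1,5,6) (3,7,2,1,6,5) (5,7,2,1,3,6) (6,7,2,1,3,5) (7,5,2,1,3,6) (7,6,2,1,3,5) — 16.
Graphics=period 5: (1,6,3,2,7,4) (1,7,3,2,4,6) (1,7,3,2,6,4) (2,6,3,1,7,4) (2,7,3,1,4,6) (2,7,3,1,6,4) (3,6,2,1,7,4) (3,7,2,1,4,6) (3,7,2,1,6,4) (4,7,2,1,3,6) (6,7,2,1,3,4) (7,6,2,1,3,4) — 12.
Graphics=period 6: (1,7,3,2,4,5) (1,7,3,2,5,4) (2,7,3,1,4,5) (2,7,3,1,5,4) (3,7,2,1,4,5) (3,7,2,1,5,4) (4,7,2,1,3,5) (5,7,2,1,3,4) — 8.
Summing: 18 + 16 + 12 + 8 = 54.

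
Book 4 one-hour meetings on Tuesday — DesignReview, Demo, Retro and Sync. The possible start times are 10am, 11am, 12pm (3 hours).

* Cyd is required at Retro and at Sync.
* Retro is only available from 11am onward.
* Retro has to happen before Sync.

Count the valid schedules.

9

Splitting on DesignReview: it can be 10am (3), 11am (3), 12pm (3). Listing each branch's schedules as (Demo, Retro, Sync):
DesignReview=10am: (10am,11am,12pm) (11am,11am,12pm) (12pm,11am,12pm) — 3.
DesignReview=11am: (10am,11am,12pm) (11am,11am,12pm) (12pm,11am,12pm) — 3.
DesignReview=12pm: (10am,11am,12pm) (11am,11am,12pm) (12pm,11am,12pm) — 3.
Summing: 3 + 3 + 3 = 9.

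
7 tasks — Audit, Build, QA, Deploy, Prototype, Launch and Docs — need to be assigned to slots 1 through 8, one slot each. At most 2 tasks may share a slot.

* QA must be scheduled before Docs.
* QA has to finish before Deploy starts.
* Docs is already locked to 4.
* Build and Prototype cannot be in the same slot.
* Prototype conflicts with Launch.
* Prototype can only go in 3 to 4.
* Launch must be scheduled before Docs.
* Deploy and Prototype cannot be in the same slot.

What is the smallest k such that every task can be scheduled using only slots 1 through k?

4 slots

The precedence chain requires at least 2 distinct slots.
With at most 2 per slot and 7 tasks, at least 4 slots are needed.
Docs can't be placed before 4, so the schedule must run through at least slot 4.
4 works (last occupied slot: 4): for example Docs in 4, Build in 4, Audit in 2, QA in 1, Prototype in 3, Deploy in 2, Launch in 1.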